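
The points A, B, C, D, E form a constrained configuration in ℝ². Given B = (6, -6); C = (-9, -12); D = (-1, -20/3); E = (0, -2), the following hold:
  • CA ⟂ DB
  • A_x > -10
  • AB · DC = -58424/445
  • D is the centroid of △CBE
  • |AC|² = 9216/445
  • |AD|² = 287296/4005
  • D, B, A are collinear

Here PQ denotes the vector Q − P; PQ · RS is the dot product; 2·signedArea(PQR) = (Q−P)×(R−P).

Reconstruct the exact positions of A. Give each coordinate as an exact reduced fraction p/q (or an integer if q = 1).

A = (-4197/445, -3324/445)

1. A_x = -4197/445  [D, B, A are collinear ∩ CA ⟂ DB]
2. A_y = -3324/445  [D, B, A are collinear ∩ CA ⟂ DB]
   → A = (-4197/445, -3324/445)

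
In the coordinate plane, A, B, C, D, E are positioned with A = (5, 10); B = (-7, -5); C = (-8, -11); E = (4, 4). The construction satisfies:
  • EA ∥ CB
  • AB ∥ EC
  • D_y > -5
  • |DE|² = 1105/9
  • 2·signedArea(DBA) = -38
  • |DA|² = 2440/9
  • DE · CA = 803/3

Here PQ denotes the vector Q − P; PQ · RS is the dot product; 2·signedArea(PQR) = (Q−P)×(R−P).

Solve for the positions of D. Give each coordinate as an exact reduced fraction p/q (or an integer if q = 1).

D = (-11/3, -4)

1. D_x = -11/3  [2·signedArea(DBA) = -38 ∩ DE · CA = 803/3]
2. D_y = -4  [2·signedArea(DBA) = -38 ∩ DE · CA = 803/3]
   → D = (-11/3, -4)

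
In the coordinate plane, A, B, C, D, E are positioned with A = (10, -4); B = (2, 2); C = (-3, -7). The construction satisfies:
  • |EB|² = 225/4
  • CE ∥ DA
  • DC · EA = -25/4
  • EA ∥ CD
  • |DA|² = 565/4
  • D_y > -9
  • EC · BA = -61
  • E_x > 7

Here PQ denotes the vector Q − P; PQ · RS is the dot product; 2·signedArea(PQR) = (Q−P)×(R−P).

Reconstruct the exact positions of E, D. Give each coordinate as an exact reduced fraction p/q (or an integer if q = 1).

D = (-1, -17/2)
E = (8, -5/2)

1. E_x = 8  [line -8·x + 6·y + 79 = 0 ∩ |EB|² = 225/4]
2. E_y = -5/2  [line -8·x + 6·y + 79 = 0 ∩ |EB|² = 225/4]
   → E = (8, -5/2)
3. D_x = -1  [CE ∥ DA ∩ EA ∥ CD]
4. D_y = -17/2  [CE ∥ DA ∩ EA ∥ CD]
   → D = (-1, -17/2)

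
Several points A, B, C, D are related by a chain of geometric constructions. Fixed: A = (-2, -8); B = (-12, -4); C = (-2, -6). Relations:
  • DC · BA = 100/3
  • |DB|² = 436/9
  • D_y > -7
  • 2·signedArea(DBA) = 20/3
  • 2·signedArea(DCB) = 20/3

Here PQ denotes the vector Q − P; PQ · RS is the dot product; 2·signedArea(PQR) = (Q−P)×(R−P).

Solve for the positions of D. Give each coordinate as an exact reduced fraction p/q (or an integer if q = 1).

D = (-16/3, -6)

1. D_x = -16/3  [DC · BA = 100/3 ∩ 2·signedArea(DCB) = 20/3]
2. D_y = -6  [DC · BA = 100/3 ∩ 2·signedArea(DCB) = 20/3]
   → D = (-16/3, -6)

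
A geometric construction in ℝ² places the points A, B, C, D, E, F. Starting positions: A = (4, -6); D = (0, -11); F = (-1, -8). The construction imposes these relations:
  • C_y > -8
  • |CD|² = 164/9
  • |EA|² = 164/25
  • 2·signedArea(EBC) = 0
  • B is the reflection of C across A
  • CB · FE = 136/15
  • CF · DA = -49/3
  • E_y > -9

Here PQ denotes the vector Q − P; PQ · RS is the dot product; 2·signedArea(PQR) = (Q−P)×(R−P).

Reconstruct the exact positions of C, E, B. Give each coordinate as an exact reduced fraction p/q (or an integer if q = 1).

1. C_x = 8/3  [line -4·x + -5·y + -83/3 = 0 ∩ |CD|² = 164/9]
2. C_y = -23/3  [line -4·x + -5·y + -83/3 = 0 ∩ |CD|² = 164/9]
   → C = (8/3, -23/3)
3. B_x = 16/3  [B is the reflection of C across A]
4. B_y = -13/3  [B is the reflection of C across A]
   → B = (16/3, -13/3)
5. E_x = 12/5  [CB · FE = 136/15 ∩ 2·signedArea(EBC) = 0]
6. E_y = -8  [CB · FE = 136/15 ∩ 2·signedArea(EBC) = 0]
   → E = (12/5, -8)

B = (16/3, -13/3)
C = (8/3, -23/3)
E = (12/5, -8)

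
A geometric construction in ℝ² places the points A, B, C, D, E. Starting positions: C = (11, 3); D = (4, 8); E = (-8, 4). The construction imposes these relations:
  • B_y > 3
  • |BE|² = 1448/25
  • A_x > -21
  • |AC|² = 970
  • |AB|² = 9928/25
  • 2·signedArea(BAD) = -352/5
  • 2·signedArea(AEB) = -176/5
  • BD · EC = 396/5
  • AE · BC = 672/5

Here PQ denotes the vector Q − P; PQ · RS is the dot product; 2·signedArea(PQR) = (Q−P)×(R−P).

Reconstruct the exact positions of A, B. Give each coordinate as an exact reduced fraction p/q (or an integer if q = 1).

1. B_x = -2/5  [line -19·x + 1·y + -56/5 = 0 ∩ |BE|² = 1448/25]
2. B_y = 18/5  [line -19·x + 1·y + -56/5 = 0 ∩ |BE|² = 1448/25]
   → B = (-2/5, 18/5)
3. A_x = -20  [2·signedArea(AEB) = -176/5 ∩ 2·signedArea(BAD) = -352/5]
4. A_y = 0  [2·signedArea(AEB) = -176/5 ∩ 2·signedArea(BAD) = -352/5]
   → A = (-20, 0)

A = (-20, 0)
B = (-2/5, 18/5)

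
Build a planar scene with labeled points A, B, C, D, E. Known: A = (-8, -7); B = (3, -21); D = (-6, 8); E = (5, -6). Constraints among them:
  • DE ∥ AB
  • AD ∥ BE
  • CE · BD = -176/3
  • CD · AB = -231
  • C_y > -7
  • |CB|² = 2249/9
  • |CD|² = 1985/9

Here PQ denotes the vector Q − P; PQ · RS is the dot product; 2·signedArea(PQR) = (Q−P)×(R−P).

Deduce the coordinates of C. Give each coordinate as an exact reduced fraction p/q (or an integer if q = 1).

1. C_x = -11/3  [CE · BD = -176/3 ∩ CD · AB = -231]
2. C_y = -20/3  [CE · BD = -176/3 ∩ CD · AB = -231]
   → C = (-11/3, -20/3)

C = (-11/3, -20/3)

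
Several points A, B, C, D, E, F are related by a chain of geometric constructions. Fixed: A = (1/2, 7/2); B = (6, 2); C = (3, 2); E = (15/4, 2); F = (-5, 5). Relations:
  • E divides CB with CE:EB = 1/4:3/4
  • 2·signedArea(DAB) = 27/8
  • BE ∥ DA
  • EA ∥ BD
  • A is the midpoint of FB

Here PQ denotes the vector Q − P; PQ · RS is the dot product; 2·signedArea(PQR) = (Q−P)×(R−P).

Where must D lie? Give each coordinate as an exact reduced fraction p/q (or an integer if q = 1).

D = (11/4, 7/2)

1. D_x = 11/4  [BE ∥ DA ∩ EA ∥ BD]
2. D_y = 7/2  [BE ∥ DA ∩ EA ∥ BD]
   → D = (11/4, 7/2)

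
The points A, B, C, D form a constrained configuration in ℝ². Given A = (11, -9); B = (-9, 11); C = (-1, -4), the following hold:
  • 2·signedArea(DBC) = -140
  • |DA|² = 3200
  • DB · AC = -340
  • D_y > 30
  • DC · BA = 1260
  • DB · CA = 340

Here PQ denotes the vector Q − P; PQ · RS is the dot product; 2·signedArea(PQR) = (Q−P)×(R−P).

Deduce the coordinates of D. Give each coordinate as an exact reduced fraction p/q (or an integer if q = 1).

1. D_x = -29  [DC · BA = 1260 ∩ DB · AC = -340]
2. D_y = 31  [DC · BA = 1260 ∩ DB · AC = -340]
   → D = (-29, 31)

D = (-29, 31)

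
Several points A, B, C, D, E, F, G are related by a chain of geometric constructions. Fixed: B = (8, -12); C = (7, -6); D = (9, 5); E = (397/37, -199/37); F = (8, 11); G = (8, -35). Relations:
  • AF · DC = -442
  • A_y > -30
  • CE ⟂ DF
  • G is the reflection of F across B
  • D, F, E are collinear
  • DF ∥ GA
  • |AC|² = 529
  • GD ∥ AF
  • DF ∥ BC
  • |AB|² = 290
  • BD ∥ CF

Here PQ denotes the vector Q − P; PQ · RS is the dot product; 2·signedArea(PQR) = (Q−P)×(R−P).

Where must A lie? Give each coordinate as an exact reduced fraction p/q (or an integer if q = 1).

A = (7, -29)

1. A_x = 7  [GD ∥ AF ∩ DF ∥ GA]
2. A_y = -29  [GD ∥ AF ∩ DF ∥ GA]
   → A = (7, -29)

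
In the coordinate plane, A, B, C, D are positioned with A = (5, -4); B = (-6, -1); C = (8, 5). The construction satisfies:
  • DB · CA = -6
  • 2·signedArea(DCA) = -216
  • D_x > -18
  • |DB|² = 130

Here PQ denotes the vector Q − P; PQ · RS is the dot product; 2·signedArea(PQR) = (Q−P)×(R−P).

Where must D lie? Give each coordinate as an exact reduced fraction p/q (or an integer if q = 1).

1. D_x = -17  [2·signedArea(DCA) = -216 ∩ DB · CA = -6]
2. D_y = 2  [2·signedArea(DCA) = -216 ∩ DB · CA = -6]
   → D = (-17, 2)

D = (-17, 2)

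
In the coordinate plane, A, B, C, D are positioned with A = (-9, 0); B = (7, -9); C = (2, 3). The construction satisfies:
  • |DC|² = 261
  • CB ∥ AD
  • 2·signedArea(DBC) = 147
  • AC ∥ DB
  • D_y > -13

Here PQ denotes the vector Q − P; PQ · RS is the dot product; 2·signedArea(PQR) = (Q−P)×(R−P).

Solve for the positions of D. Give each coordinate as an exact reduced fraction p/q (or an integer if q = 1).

1. D_x = -4  [AC ∥ DB ∩ CB ∥ AD]
2. D_y = -12  [AC ∥ DB ∩ CB ∥ AD]
   → D = (-4, -12)

D = (-4, -12)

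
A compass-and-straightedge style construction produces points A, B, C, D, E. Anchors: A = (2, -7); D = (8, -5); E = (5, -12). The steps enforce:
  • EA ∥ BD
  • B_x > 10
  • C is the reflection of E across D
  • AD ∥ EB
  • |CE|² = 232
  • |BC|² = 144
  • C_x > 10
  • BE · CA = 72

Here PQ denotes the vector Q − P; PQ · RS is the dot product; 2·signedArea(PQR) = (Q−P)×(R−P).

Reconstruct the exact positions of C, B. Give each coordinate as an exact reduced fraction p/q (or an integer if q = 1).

B = (11, -10)
C = (11, 2)

1. C_x = 11  [C is the reflection of E across D]
2. C_y = 2  [C is the reflection of E across D]
   → C = (11, 2)
3. B_x = 11  [EA ∥ BD ∩ AD ∥ EB]
4. B_y = -10  [EA ∥ BD ∩ AD ∥ EB]
   → B = (11, -10)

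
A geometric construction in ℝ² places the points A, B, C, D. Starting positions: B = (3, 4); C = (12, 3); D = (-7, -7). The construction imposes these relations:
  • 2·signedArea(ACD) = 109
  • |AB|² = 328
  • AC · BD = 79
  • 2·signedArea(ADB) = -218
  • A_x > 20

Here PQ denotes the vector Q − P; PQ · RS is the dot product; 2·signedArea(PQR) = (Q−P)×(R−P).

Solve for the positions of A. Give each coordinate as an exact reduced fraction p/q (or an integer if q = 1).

1. A_x = 21  [2·signedArea(ACD) = 109 ∩ AC · BD = 79]
2. A_y = 2  [2·signedArea(ACD) = 109 ∩ AC · BD = 79]
   → A = (21, 2)

A = (21, 2)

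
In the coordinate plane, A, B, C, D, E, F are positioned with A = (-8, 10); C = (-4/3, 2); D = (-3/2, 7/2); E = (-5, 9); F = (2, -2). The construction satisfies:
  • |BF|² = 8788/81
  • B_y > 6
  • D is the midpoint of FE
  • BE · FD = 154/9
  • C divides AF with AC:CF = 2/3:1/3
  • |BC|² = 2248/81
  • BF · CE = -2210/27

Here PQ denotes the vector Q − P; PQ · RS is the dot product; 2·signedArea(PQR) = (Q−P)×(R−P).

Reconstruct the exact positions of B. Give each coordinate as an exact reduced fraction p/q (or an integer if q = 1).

1. B_x = -34/9  [BF · CE = -2210/27 ∩ BE · FD = 154/9]
2. B_y = 20/3  [BF · CE = -2210/27 ∩ BE · FD = 154/9]
   → B = (-34/9, 20/3)

B = (-34/9, 20/3)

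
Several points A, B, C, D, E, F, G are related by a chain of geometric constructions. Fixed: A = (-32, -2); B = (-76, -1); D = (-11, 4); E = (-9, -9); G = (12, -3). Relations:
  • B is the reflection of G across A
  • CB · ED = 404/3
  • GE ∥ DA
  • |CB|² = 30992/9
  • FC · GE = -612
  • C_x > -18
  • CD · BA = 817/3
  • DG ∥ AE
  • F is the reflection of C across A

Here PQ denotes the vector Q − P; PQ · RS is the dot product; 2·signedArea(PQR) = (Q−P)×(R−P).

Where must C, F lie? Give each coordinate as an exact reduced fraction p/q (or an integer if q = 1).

1. C_x = -52/3  [CD · BA = 817/3 ∩ CB · ED = 404/3]
2. C_y = -7/3  [CD · BA = 817/3 ∩ CB · ED = 404/3]
   → C = (-52/3, -7/3)
3. F_x = -140/3  [F is the reflection of C across A]
4. F_y = -5/3  [F is the reflection of C across A]
   → F = (-140/3, -5/3)

C = (-52/3, -7/3)
F = (-140/3, -5/3)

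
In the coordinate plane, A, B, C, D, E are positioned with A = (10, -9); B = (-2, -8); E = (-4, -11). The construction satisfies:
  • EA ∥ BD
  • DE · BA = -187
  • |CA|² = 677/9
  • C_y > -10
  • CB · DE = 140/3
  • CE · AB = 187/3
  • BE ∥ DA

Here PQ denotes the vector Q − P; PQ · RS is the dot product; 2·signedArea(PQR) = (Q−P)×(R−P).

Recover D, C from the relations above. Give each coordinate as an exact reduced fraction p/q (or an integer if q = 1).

C = (4/3, -28/3)
D = (12, -6)

1. D_x = 12  [BE ∥ DA ∩ EA ∥ BD]
2. D_y = -6  [BE ∥ DA ∩ EA ∥ BD]
   → D = (12, -6)
3. C_x = 4/3  [CB · DE = 140/3 ∩ CE · AB = 187/3]
4. C_y = -28/3  [CB · DE = 140/3 ∩ CE · AB = 187/3]
   → C = (4/3, -28/3)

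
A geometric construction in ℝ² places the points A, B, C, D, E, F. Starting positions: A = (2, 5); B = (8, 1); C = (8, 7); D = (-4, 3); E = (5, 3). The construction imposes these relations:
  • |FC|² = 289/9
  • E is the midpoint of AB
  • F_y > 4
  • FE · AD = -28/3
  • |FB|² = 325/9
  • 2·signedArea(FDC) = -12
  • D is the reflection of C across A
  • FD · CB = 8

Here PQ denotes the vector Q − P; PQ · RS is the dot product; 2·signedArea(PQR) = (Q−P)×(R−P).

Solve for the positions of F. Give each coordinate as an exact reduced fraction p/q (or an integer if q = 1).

1. F_x = 3  [FE · AD = -28/3 ∩ 2·signedArea(FDC) = -12]
2. F_y = 13/3  [FE · AD = -28/3 ∩ 2·signedArea(FDC) = -12]
   → F = (3, 13/3)

F = (3, 13/3)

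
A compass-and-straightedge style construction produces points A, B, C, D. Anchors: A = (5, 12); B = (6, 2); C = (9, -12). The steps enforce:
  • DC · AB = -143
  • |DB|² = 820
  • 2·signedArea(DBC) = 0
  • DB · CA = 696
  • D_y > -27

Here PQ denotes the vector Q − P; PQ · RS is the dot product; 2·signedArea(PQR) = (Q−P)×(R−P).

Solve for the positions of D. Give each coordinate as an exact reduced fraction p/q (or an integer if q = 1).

1. D_x = 12  [2·signedArea(DBC) = 0 ∩ DB · CA = 696]
2. D_y = -26  [2·signedArea(DBC) = 0 ∩ DB · CA = 696]
   → D = (12, -26)

D = (12, -26)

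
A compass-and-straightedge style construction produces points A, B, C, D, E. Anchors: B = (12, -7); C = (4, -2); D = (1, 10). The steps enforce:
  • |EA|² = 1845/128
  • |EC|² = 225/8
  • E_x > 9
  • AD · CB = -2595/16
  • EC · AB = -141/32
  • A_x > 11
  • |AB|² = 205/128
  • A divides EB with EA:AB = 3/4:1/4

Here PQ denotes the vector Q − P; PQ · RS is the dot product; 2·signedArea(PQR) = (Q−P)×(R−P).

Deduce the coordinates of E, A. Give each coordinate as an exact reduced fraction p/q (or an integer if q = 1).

1. A_x = 181/16  [line -8·x + 5·y + 1923/16 = 0 ∩ |AB|² = 205/128]
2. A_y = -95/16  [line -8·x + 5·y + 1923/16 = 0 ∩ |AB|² = 205/128]
   → A = (181/16, -95/16)
3. E_x = 37/4  [EC · AB = -141/32 ∩ A divides EB with EA:AB = 3/4:1/4]
4. E_y = -11/4  [EC · AB = -141/32 ∩ A divides EB with EA:AB = 3/4:1/4]
   → E = (37/4, -11/4)

A = (181/16, -95/16)
E = (37/4, -11/4)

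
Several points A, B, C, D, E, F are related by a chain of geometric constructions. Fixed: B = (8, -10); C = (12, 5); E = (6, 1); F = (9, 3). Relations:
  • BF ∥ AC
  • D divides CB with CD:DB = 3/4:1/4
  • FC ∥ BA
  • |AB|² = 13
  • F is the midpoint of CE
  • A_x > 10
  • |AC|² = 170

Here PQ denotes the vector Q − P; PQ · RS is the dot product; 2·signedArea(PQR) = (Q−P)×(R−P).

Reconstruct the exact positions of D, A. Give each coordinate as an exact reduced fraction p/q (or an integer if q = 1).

1. D_x = 9  [D divides CB with CD:DB = 3/4:1/4]
2. D_y = -25/4  [D divides CB with CD:DB = 3/4:1/4]
   → D = (9, -25/4)
3. A_x = 11  [BF ∥ AC ∩ FC ∥ BA]
4. A_y = -8  [BF ∥ AC ∩ FC ∥ BA]
   → A = (11, -8)

A = (11, -8)
D = (9, -25/4)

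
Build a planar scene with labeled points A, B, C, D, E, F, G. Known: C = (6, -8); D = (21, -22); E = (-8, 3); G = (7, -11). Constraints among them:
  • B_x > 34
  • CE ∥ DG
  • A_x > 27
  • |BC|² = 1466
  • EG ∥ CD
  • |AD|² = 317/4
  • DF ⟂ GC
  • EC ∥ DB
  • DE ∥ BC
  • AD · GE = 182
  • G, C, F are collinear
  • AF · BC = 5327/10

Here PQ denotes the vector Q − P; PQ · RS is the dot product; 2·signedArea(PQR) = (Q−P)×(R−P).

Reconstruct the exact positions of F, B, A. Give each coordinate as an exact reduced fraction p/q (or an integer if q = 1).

1. F_x = 117/10  [G, C, F are collinear ∩ DF ⟂ GC]
2. F_y = -251/10  [G, C, F are collinear ∩ DF ⟂ GC]
   → F = (117/10, -251/10)
3. B_x = 35  [DE ∥ BC ∩ EC ∥ DB]
4. B_y = -33  [DE ∥ BC ∩ EC ∥ DB]
   → B = (35, -33)
5. A_x = 28  [AF · BC = 5327/10 ∩ AD · GE = 182]
6. A_y = -55/2  [AF · BC = 5327/10 ∩ AD · GE = 182]
   → A = (28, -55/2)

A = (28, -55/2)
B = (35, -33)
F = (117/10, -251/10)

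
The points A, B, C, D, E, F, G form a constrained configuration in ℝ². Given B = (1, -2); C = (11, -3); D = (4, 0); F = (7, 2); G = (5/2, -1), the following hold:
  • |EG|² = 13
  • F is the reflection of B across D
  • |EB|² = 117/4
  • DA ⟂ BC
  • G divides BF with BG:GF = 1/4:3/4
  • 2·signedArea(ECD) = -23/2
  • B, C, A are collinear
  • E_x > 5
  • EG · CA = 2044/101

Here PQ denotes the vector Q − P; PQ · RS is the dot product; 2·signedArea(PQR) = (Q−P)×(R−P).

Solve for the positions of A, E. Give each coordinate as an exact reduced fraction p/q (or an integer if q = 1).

A = (381/101, -230/101)
E = (11/2, 1)

1. A_x = 381/101  [B, C, A are collinear ∩ DA ⟂ BC]
2. A_y = -230/101  [B, C, A are collinear ∩ DA ⟂ BC]
   → A = (381/101, -230/101)
3. E_x = 11/2  [EG · CA = 2044/101 ∩ 2·signedArea(ECD) = -23/2]
4. E_y = 1  [EG · CA = 2044/101 ∩ 2·signedArea(ECD) = -23/2]
   → E = (11/2, 1)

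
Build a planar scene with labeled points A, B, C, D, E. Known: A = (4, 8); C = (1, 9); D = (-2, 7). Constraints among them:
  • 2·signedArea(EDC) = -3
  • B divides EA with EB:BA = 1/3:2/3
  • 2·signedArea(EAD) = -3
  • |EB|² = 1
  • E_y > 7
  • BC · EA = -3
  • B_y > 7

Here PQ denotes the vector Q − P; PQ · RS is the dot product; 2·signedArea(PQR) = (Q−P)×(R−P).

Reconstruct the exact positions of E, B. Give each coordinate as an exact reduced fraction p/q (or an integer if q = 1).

B = (2, 8)
E = (1, 8)

1. E_x = 1  [2·signedArea(EDC) = -3 ∩ 2·signedArea(EAD) = -3]
2. E_y = 8  [2·signedArea(EDC) = -3 ∩ 2·signedArea(EAD) = -3]
   → E = (1, 8)
3. B_x = 2  [B divides EA with EB:BA = 1/3:2/3]
4. B_y = 8  [B divides EA with EB:BA = 1/3:2/3]
   → B = (2, 8)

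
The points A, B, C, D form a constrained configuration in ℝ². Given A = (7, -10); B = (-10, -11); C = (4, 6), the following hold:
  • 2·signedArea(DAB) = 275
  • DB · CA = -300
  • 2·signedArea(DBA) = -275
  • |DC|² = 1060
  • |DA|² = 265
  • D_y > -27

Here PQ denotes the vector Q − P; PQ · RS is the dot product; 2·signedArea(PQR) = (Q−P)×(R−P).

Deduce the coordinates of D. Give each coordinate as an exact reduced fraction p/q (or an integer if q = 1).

1. D_x = 10  [2·signedArea(DBA) = -275 ∩ DB · CA = -300]
2. D_y = -26  [2·signedArea(DBA) = -275 ∩ DB · CA = -300]
   → D = (10, -26)

D = (10, -26)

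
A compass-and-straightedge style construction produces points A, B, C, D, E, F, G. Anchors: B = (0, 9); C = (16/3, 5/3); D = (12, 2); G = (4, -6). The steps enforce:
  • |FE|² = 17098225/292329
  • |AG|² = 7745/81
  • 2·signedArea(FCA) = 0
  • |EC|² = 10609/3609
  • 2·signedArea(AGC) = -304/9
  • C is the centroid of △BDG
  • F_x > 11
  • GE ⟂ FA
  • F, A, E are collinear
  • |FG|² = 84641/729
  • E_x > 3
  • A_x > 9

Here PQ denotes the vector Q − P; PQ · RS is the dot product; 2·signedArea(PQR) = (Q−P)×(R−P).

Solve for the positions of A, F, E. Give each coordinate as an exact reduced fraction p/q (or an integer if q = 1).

1. A_x = 88/9  [line -23/3·x + 4/3·y + 652/9 = 0 ∩ |AG|² = 7745/81]
2. A_y = 17/9  [line -23/3·x + 4/3·y + 652/9 = 0 ∩ |AG|² = 7745/81]
   → A = (88/9, 17/9)
3. F_x = 304/27  [line -2/9·x + 40/9·y + -56/9 = 0 ∩ |FG|² = 84641/729]
4. F_y = 53/27  [line -2/9·x + 40/9·y + -56/9 = 0 ∩ |FG|² = 84641/729]
   → F = (304/27, 53/27)
5. E_x = 1452/401  [F, A, E are collinear ∩ GE ⟂ FA]
6. E_y = 634/401  [F, A, E are collinear ∩ GE ⟂ FA]
   → E = (1452/401, 634/401)

A = (88/9, 17/9)
E = (1452/401, 634/401)
F = (304/27, 53/27)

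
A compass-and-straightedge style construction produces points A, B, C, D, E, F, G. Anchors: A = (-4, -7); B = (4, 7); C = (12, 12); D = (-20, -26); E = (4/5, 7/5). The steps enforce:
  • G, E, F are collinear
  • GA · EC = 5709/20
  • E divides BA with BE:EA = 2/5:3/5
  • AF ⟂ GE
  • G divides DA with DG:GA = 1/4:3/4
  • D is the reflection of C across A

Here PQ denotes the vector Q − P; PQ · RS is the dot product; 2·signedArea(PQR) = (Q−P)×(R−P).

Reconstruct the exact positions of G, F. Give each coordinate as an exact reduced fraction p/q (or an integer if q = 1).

1. G_x = -16  [G divides DA with DG:GA = 1/4:3/4]
2. G_y = -85/4  [G divides DA with DG:GA = 1/4:3/4]
   → G = (-16, -85/4)
3. F_x = -173996/35345  [G, E, F are collinear ∩ AF ⟂ GE]
4. F_y = -223223/35345  [G, E, F are collinear ∩ AF ⟂ GE]
   → F = (-173996/35345, -223223/35345)

F = (-173996/35345, -223223/35345)
G = (-16, -85/4)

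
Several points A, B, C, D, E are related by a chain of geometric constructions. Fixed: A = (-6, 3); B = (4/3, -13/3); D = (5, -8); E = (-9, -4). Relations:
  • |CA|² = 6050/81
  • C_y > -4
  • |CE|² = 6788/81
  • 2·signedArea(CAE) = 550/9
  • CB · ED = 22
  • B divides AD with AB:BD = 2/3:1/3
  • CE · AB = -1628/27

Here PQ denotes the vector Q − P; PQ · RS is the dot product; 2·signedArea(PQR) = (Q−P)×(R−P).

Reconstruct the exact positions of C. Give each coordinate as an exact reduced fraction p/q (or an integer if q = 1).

C = (1/9, -28/9)

1. C_x = 1/9  [CB · ED = 22 ∩ CE · AB = -1628/27]
2. C_y = -28/9  [CB · ED = 22 ∩ CE · AB = -1628/27]
   → C = (1/9, -28/9)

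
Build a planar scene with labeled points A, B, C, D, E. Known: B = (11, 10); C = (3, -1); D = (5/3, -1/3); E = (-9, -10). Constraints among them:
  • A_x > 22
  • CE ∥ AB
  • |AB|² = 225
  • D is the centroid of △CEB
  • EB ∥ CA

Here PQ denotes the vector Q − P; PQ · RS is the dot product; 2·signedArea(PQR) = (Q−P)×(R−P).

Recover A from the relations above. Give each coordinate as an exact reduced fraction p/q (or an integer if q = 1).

A = (23, 19)

1. A_x = 23  [CE ∥ AB ∩ EB ∥ CA]
2. A_y = 19  [CE ∥ AB ∩ EB ∥ CA]
   → A = (23, 19)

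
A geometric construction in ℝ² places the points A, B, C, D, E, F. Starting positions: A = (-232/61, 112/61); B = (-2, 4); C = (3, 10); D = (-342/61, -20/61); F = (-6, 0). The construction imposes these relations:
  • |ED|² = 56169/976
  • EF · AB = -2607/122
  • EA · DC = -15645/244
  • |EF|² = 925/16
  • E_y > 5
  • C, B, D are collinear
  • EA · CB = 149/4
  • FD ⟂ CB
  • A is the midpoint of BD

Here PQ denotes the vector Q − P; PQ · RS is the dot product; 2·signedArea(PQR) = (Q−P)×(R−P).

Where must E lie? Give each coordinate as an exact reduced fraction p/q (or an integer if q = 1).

E = (-3/4, 11/2)

1. E_x = -3/4  [line -110/61·x + -132/61·y + 1287/122 = 0 ∩ |ED|² = 56169/976]
2. E_y = 11/2  [line -110/61·x + -132/61·y + 1287/122 = 0 ∩ |ED|² = 56169/976]
   → E = (-3/4, 11/2)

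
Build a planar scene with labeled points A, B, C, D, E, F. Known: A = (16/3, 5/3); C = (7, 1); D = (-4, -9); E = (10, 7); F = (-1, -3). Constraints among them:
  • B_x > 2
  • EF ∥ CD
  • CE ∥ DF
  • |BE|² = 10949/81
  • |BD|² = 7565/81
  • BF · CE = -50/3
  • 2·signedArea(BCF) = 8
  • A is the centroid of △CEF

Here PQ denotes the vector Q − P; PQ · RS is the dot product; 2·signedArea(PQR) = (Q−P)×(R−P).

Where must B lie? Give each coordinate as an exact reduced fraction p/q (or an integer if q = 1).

1. B_x = 25/9  [2·signedArea(BCF) = 8 ∩ BF · CE = -50/3]
2. B_y = -19/9  [2·signedArea(BCF) = 8 ∩ BF · CE = -50/3]
   → B = (25/9, -19/9)

B = (25/9, -19/9)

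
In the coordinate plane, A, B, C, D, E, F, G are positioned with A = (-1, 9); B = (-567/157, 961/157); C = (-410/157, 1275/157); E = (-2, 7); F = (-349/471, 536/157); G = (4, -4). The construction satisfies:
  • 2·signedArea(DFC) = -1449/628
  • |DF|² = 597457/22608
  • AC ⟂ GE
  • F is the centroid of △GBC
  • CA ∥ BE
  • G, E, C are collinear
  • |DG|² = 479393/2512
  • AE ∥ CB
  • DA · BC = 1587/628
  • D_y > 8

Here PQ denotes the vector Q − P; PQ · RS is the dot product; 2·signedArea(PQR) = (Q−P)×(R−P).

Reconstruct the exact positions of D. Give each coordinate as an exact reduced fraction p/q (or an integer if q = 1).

1. D_x = -1387/628  [2·signedArea(DFC) = -1449/628 ∩ DA · BC = 1587/628]
2. D_y = 2619/314  [2·signedArea(DFC) = -1449/628 ∩ DA · BC = 1587/628]
   → D = (-1387/628, 2619/314)

D = (-1387/628, 2619/314)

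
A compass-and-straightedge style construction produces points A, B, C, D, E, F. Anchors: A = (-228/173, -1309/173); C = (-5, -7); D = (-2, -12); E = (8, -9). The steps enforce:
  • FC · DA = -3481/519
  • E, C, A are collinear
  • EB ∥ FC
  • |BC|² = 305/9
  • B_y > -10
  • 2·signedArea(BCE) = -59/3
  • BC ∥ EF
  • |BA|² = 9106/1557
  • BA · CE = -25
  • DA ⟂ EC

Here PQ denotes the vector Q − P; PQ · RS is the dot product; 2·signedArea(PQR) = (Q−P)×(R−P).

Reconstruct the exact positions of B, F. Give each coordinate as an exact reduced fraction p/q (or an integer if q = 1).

B = (1/3, -28/3)
F = (8/3, -20/3)

1. B_x = 1/3  [BA · CE = -25 ∩ 2·signedArea(BCE) = -59/3]
2. B_y = -28/3  [BA · CE = -25 ∩ 2·signedArea(BCE) = -59/3]
   → B = (1/3, -28/3)
3. F_x = 8/3  [EB ∥ FC ∩ BC ∥ EF]
4. F_y = -20/3  [EB ∥ FC ∩ BC ∥ EF]
   → F = (8/3, -20/3)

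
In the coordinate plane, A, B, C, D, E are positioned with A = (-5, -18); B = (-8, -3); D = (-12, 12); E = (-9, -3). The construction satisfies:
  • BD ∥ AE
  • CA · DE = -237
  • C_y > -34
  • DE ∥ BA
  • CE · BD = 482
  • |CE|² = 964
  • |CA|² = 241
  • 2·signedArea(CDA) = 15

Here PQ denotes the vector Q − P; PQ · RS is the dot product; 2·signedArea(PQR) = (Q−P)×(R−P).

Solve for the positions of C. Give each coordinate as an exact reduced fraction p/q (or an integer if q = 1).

C = (-1, -33)

1. C_x = -1  [CE · BD = 482 ∩ CA · DE = -237]
2. C_y = -33  [CE · BD = 482 ∩ CA · DE = -237]
   → C = (-1, -33)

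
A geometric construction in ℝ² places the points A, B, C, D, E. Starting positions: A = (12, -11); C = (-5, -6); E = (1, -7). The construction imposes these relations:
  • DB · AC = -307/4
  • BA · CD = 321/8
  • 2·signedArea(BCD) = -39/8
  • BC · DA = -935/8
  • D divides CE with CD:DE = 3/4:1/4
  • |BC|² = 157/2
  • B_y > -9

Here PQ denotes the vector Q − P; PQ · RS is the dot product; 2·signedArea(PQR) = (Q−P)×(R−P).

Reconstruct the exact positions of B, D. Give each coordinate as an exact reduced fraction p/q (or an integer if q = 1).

B = (7/2, -17/2)
D = (-1/2, -27/4)

1. D_x = -1/2  [D divides CE with CD:DE = 3/4:1/4]
2. D_y = -27/4  [D divides CE with CD:DE = 3/4:1/4]
   → D = (-1/2, -27/4)
3. B_x = 7/2  [BC · DA = -935/8 ∩ BA · CD = 321/8]
4. B_y = -17/2  [BC · DA = -935/8 ∩ BA · CD = 321/8]
   → B = (7/2, -17/2)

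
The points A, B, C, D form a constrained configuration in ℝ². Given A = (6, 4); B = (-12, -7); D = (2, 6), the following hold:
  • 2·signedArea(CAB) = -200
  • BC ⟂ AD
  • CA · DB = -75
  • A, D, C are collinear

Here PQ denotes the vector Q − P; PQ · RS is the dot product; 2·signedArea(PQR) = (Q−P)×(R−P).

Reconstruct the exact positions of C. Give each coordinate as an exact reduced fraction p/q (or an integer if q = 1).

C = (-4, 9)

1. C_x = -4  [A, D, C are collinear ∩ BC ⟂ AD]
2. C_y = 9  [A, D, C are collinear ∩ BC ⟂ AD]
   → C = (-4, 9)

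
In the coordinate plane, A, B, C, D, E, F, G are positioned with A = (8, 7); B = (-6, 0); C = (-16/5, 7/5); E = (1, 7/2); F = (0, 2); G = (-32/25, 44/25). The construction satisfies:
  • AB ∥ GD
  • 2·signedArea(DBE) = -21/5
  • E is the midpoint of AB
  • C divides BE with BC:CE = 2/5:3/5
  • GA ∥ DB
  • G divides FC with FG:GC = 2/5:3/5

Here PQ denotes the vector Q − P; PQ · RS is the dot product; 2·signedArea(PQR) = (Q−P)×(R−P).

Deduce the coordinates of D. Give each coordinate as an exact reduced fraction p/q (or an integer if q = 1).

D = (-382/25, -131/25)

1. D_x = -382/25  [GA ∥ DB ∩ AB ∥ GD]
2. D_y = -131/25  [GA ∥ DB ∩ AB ∥ GD]
   → D = (-382/25, -131/25)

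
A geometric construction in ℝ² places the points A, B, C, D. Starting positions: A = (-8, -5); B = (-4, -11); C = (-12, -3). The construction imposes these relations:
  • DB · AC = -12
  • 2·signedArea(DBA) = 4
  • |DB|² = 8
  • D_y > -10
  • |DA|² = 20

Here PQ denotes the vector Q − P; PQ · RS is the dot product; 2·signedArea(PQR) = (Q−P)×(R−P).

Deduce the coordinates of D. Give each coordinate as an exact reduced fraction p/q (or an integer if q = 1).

1. D_x = -6  [2·signedArea(DBA) = 4 ∩ DB · AC = -12]
2. D_y = -9  [2·signedArea(DBA) = 4 ∩ DB · AC = -12]
   → D = (-6, -9)

D = (-6, -9)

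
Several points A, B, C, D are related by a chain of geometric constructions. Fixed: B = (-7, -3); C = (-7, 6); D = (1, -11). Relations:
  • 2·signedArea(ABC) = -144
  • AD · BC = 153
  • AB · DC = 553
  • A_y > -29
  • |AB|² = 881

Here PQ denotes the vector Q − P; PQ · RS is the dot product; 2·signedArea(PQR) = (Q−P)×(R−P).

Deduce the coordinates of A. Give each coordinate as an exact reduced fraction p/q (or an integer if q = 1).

1. A_x = 9  [AB · DC = 553 ∩ 2·signedArea(ABC) = -144]
2. A_y = -28  [AB · DC = 553 ∩ 2·signedArea(ABC) = -144]
   → A = (9, -28)

A = (9, -28)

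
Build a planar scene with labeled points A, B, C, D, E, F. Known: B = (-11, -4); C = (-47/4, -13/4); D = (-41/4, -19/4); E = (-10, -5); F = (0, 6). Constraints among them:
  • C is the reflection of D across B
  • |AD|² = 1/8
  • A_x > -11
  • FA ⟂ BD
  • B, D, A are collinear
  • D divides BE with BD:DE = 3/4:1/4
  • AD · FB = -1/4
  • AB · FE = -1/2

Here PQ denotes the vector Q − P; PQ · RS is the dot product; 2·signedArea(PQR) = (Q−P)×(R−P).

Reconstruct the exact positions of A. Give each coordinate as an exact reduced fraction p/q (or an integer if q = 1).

1. A_x = -21/2  [B, D, A are collinear ∩ FA ⟂ BD]
2. A_y = -9/2  [B, D, A are collinear ∩ FA ⟂ BD]
   → A = (-21/2, -9/2)

A = (-21/2, -9/2)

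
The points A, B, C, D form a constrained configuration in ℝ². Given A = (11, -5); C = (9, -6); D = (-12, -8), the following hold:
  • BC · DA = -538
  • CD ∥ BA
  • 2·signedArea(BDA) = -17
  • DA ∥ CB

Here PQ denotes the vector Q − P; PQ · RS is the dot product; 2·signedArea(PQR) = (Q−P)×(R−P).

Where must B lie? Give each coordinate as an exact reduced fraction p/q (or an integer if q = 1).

B = (32, -3)

1. B_x = 32  [CD ∥ BA ∩ DA ∥ CB]
2. B_y = -3  [CD ∥ BA ∩ DA ∥ CB]
   → B = (32, -3)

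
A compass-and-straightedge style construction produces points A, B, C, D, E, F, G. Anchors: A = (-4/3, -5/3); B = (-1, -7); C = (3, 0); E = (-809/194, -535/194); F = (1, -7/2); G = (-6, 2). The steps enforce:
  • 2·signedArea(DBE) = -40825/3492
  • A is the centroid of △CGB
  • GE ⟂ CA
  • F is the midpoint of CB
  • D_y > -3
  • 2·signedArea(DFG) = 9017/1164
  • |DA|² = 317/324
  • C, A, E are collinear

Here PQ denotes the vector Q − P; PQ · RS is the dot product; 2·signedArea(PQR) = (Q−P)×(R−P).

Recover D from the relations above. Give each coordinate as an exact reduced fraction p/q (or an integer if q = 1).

1. D_x = -2621/1746  [2·signedArea(DBE) = -40825/3492 ∩ 2·signedArea(DFG) = 9017/1164]
2. D_y = -2306/873  [2·signedArea(DBE) = -40825/3492 ∩ 2·signedArea(DFG) = 9017/1164]
   → D = (-2621/1746, -2306/873)

D = (-2621/1746, -2306/873)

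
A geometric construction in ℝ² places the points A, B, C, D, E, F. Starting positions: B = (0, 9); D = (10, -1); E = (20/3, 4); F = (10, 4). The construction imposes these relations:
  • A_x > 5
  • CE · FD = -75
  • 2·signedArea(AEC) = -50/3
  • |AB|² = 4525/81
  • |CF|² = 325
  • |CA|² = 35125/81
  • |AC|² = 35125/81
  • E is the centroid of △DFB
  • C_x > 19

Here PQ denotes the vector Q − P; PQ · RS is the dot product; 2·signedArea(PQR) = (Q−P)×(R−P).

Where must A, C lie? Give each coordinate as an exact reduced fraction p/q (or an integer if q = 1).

A = (50/9, 4)
C = (20, -11)

1. C_y = -11  [CE · FD = -75]
2. C_x = 20  [|CF|² = 325]
   → C = (20, -11)
3. A_x = 50/9  [line 15·x + 40/3·y + -410/3 = 0 ∩ |AB|² = 4525/81]
4. A_y = 4  [line 15·x + 40/3·y + -410/3 = 0 ∩ |AB|² = 4525/81]
   → A = (50/9, 4)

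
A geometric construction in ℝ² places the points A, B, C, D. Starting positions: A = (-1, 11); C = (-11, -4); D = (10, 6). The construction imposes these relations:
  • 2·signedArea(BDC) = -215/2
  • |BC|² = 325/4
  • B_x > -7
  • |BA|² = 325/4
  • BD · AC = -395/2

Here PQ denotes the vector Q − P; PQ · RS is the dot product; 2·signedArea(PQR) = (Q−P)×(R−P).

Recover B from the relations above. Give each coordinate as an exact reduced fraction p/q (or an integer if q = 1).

B = (-6, 7/2)

1. B_x = -6  [2·signedArea(BDC) = -215/2 ∩ BD · AC = -395/2]
2. B_y = 7/2  [2·signedArea(BDC) = -215/2 ∩ BD · AC = -395/2]
   → B = (-6, 7/2)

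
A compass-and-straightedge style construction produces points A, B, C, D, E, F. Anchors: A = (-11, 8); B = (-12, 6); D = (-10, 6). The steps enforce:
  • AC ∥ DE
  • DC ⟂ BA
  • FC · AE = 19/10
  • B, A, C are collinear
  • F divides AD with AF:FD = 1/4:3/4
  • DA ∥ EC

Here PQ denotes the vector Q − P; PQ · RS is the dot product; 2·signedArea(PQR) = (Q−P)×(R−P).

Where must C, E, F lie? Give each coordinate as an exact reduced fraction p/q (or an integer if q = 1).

C = (-58/5, 34/5)
E = (-53/5, 24/5)
F = (-43/4, 15/2)

1. C_x = -58/5  [B, A, C are collinear ∩ DC ⟂ BA]
2. C_y = 34/5  [B, A, C are collinear ∩ DC ⟂ BA]
   → C = (-58/5, 34/5)
3. E_x = -53/5  [DA ∥ EC ∩ AC ∥ DE]
4. E_y = 24/5  [DA ∥ EC ∩ AC ∥ DE]
   → E = (-53/5, 24/5)
5. F_x = -43/4  [F divides AD with AF:FD = 1/4:3/4]
6. F_y = 15/2  [F divides AD with AF:FD = 1/4:3/4]
   → F = (-43/4, 15/2)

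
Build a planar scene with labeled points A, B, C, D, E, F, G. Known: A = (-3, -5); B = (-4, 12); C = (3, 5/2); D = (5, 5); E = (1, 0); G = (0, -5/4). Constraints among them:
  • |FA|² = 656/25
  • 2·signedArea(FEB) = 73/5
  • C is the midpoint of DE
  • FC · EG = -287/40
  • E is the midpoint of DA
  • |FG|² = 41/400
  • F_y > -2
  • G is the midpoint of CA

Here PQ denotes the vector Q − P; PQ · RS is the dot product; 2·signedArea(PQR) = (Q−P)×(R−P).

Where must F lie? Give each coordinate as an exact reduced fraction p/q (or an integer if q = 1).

F = (1/5, -1)

1. F_x = 1/5  [2·signedArea(FEB) = 73/5 ∩ FC · EG = -287/40]
2. F_y = -1  [2·signedArea(FEB) = 73/5 ∩ FC · EG = -287/40]
   → F = (1/5, -1)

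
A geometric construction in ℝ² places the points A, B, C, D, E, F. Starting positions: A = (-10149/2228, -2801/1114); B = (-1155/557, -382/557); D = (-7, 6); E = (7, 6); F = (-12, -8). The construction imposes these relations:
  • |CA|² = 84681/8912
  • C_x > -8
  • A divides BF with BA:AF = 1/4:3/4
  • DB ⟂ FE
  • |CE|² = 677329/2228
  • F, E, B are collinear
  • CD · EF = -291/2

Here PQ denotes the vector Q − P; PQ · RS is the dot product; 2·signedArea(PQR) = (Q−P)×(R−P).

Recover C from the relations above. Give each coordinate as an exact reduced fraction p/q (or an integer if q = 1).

C = (-7839/1114, -2419/557)

1. C_x = -7839/1114  [line 19·x + 14·y + 389/2 = 0 ∩ |CE|² = 677329/2228]
2. C_y = -2419/557  [line 19·x + 14·y + 389/2 = 0 ∩ |CE|² = 677329/2228]
   → C = (-7839/1114, -2419/557)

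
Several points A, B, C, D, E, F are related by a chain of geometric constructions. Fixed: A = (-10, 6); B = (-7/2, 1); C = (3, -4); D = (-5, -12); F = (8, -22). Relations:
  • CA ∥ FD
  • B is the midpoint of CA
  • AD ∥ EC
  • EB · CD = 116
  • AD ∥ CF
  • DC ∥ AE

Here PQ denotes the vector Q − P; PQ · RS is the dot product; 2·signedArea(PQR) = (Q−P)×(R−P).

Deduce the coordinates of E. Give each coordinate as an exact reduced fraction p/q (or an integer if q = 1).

E = (-2, 14)

1. E_x = -2  [AD ∥ EC ∩ DC ∥ AE]
2. E_y = 14  [AD ∥ EC ∩ DC ∥ AE]
   → E = (-2, 14)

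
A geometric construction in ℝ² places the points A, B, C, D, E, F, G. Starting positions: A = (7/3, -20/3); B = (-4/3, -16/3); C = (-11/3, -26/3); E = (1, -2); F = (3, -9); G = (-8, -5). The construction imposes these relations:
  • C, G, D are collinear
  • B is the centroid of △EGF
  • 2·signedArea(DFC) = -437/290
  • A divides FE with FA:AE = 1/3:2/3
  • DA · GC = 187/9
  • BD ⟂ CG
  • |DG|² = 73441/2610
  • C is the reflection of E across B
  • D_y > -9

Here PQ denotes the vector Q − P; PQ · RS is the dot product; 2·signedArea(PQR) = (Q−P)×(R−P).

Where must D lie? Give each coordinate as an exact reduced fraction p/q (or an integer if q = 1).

1. D_x = -3437/870  [C, G, D are collinear ∩ BD ⟂ CG]
2. D_y = -7331/870  [C, G, D are collinear ∩ BD ⟂ CG]
   → D = (-3437/870, -7331/870)

D = (-3437/870, -7331/870)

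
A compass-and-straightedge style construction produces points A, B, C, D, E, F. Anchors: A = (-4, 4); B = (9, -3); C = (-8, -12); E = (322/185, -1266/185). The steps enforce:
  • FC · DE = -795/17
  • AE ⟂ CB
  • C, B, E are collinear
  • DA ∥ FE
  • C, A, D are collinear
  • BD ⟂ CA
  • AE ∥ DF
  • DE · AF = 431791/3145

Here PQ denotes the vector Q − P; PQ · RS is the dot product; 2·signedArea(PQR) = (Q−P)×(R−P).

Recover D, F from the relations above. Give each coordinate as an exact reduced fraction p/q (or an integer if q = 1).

D = (-83/17, 8/17)
F = (2699/3145, -32622/3145)

1. D_x = -83/17  [C, A, D are collinear ∩ BD ⟂ CA]
2. D_y = 8/17  [C, A, D are collinear ∩ BD ⟂ CA]
   → D = (-83/17, 8/17)
3. F_x = 2699/3145  [DA ∥ FE ∩ AE ∥ DF]
4. F_y = -32622/3145  [DA ∥ FE ∩ AE ∥ DF]
   → F = (2699/3145, -32622/3145)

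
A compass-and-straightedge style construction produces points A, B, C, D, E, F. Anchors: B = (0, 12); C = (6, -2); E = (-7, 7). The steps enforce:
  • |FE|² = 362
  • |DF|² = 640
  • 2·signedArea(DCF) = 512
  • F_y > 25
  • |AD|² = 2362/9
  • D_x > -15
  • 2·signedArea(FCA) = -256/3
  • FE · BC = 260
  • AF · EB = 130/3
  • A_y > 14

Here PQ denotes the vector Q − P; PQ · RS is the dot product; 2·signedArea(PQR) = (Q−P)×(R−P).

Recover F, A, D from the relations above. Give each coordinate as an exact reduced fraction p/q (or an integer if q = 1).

1. F_x = -6  [line -6·x + 14·y + -400 = 0 ∩ |FE|² = 362]
2. F_y = 26  [line -6·x + 14·y + -400 = 0 ∩ |FE|² = 362]
   → F = (-6, 26)
3. A_x = -13/3  [AF · EB = 130/3 ∩ 2·signedArea(FCA) = -256/3]
4. A_y = 15  [AF · EB = 130/3 ∩ 2·signedArea(FCA) = -256/3]
   → A = (-13/3, 15)
5. D_x = -14  [line -28·x + -12·y + -368 = 0 ∩ |AD|² = 2362/9]
6. D_y = 2  [line -28·x + -12·y + -368 = 0 ∩ |AD|² = 2362/9]
   → D = (-14, 2)

A = (-13/3, 15)
D = (-14, 2)
F = (-6, 26)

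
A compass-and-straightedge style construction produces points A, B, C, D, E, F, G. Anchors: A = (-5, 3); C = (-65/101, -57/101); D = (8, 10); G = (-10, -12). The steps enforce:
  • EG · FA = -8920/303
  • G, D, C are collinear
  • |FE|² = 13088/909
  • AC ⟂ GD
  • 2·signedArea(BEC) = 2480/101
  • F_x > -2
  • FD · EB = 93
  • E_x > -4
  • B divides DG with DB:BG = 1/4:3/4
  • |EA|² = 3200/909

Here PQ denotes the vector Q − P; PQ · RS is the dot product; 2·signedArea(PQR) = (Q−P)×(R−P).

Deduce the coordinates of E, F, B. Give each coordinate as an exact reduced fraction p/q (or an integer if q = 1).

B = (7/2, 9/2)
E = (-1075/303, 183/101)
F = (-1, -1)

1. B_x = 7/2  [B divides DG with DB:BG = 1/4:3/4]
2. B_y = 9/2  [B divides DG with DB:BG = 1/4:3/4]
   → B = (7/2, 9/2)
3. E_x = -1075/303  [line -1023/202·x + 837/202·y + -2573/101 = 0 ∩ |EA|² = 3200/909]
4. E_y = 183/101  [line -1023/202·x + 837/202·y + -2573/101 = 0 ∩ |EA|² = 3200/909]
   → E = (-1075/303, 183/101)
5. F_x = -1  [EG · FA = -8920/303 ∩ FD · EB = 93]
6. F_y = -1  [EG · FA = -8920/303 ∩ FD · EB = 93]
   → F = (-1, -1)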